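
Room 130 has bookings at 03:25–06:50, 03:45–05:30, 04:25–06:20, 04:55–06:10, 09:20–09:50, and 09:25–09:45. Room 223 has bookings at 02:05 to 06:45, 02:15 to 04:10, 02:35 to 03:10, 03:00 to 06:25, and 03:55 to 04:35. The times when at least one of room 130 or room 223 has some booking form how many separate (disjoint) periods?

2

First set merges to 03:25–06:50, 09:20–09:50.
Second set merges to 02:05–06:45.
A ∪ B = 02:05–06:50, 09:20–09:50.
That is 2 disjoint pieces.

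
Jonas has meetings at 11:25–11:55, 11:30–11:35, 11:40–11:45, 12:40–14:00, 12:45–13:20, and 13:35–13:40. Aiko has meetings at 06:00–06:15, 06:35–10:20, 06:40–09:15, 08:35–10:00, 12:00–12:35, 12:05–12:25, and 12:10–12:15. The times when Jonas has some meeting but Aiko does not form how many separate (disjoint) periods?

2

Merge the first list: 11:25-11:55, 12:40-14:00.
Merge the second list: 06:00-06:15, 06:35-10:20, 12:00-12:35.
A \ B = 11:25-11:55, 12:40-14:00.
That is 2 disjoint pieces.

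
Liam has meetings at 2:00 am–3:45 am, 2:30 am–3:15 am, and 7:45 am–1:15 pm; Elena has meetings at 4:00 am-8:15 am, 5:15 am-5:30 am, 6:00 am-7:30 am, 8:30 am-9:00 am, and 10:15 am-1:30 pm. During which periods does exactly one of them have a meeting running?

2:00 am–3:45 am, 4:00 am–7:45 am, 8:15 am–8:30 am, 9:00 am–10:15 am, 1:15 pm–1:30 pm

A, merged: 2:00 am–3:45 am, 7:45 am–1:15 pm.
B, merged: 4:00 am–8:15 am, 8:30 am–9:00 am, 10:15 am–1:30 pm.
Only in the first: 2:00 am–3:45 am, 8:15 am–8:30 am, 9:00 am–10:15 am.
Only in the second: 4:00 am–7:45 am, 1:15 pm–1:30 pm.
Together these are the periods covered by exactly one.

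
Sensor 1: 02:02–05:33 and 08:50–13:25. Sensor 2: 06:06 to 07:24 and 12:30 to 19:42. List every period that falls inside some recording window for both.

12:30–13:25

02:02–05:33: no overlap with the second set.
08:50–13:25 meets the second set on 12:30–13:25.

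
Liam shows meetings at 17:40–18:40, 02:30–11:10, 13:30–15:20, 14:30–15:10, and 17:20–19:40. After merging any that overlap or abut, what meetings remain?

Sort by start: 02:30-11:10, 13:30-15:20, 14:30-15:10, 17:20-19:40, 17:40-18:40.
13:30-15:20 is disjoint → start new block.
14:30-15:10 overlaps/touches 13:30-15:20 → extend to 13:30-15:20.
17:20-19:40 is disjoint → start new block.
17:40-18:40 overlaps/touches 17:20-19:40 → extend to 17:20-19:40.

02:30-11:10, 13:30-15:20, 17:20-19:40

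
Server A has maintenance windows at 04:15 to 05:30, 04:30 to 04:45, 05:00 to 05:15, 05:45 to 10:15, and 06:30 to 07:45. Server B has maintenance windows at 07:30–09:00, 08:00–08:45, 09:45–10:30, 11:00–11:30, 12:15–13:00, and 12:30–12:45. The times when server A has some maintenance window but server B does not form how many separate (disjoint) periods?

A, merged: 04:15–05:30, 05:45–10:15.
B, merged: 07:30–09:00, 09:45–10:30, 11:00–11:30, 12:15–13:00.
A \ B = 04:15–05:30, 05:45–07:30, 09:00–09:45.
That is 3 disjoint pieces.

3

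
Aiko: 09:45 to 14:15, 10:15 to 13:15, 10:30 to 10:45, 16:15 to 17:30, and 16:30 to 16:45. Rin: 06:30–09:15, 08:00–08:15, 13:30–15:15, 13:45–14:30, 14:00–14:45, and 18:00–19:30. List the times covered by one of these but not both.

06:30–09:15, 09:45–13:30, 14:15–15:15, 16:15–17:30, 18:00–19:30

First set merges to 09:45–14:15, 16:15–17:30.
Second set merges to 06:30–09:15, 13:30–15:15, 18:00–19:30.
A \ B = 09:45–13:30, 16:15–17:30.
B \ A = 06:30–09:15, 14:15–15:15, 18:00–19:30.
Union of the two gives the symmetric difference.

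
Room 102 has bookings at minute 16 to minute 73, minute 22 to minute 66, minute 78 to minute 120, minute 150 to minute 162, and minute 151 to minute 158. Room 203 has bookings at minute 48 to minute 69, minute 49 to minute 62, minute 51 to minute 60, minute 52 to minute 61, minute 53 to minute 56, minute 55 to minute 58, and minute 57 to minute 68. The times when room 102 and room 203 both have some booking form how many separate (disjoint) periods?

Merge the first list: minute 16 to minute 73, minute 78 to minute 120, minute 150 to minute 162.
Merge the second list: minute 48 to minute 69.
A ∩ B = minute 48 to minute 69.
That is 1 disjoint piece.

1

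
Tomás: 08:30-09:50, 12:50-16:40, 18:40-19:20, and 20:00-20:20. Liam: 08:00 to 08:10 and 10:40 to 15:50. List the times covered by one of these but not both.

08:00–08:10, 08:30–09:50, 10:40–12:50, 15:50–16:40, 18:40–19:20, 20:00–20:20

A but not B: 08:30–09:50, 15:50–16:40, 18:40–19:20, 20:00–20:20.
B but not A: 08:00–08:10, 10:40–12:50.
Combining gives A △ B.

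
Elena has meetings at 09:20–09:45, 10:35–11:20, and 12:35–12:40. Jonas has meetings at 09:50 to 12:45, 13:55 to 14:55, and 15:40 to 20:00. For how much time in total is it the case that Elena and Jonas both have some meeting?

A ∩ B = 10:35-11:20, 12:35-12:40.
Total: 45 min + 5 min = 50 min.

50 min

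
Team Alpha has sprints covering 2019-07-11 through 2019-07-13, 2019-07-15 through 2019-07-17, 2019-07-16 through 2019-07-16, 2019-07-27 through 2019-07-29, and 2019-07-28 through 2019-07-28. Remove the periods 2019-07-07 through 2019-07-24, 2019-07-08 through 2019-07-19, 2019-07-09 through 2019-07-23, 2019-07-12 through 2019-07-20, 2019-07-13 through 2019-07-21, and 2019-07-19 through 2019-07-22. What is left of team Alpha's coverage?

2019-07-27 through 2019-07-29

First set merges to 2019-07-11 through 2019-07-13, 2019-07-15 through 2019-07-17, 2019-07-27 through 2019-07-29.
Second set merges to 2019-07-07 through 2019-07-24.
2019-07-11 through 2019-07-13 lies entirely inside B → drops out.
2019-07-15 through 2019-07-17 lies entirely inside B → drops out.
2019-07-27 through 2019-07-29 is untouched.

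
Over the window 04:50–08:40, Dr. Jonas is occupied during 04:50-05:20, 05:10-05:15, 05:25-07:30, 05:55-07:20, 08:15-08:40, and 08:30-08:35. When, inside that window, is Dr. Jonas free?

Covered (merged): 04:50-05:20, 05:25-07:30, 08:15-08:40.
Complement within 04:50-08:40: 05:20-05:25, 07:30-08:15.

05:20-05:25, 07:30-08:15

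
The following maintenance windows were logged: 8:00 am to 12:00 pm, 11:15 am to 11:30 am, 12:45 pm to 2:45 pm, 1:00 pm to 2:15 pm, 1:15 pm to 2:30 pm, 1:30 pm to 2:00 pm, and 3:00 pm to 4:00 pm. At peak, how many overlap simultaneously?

At 1:30 pm, 4 of the intervals are simultaneously active.
No point has more.

4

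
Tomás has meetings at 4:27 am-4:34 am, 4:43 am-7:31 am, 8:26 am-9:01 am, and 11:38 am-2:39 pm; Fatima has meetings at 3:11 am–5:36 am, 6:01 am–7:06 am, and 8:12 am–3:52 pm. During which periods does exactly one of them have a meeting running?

A \ B = 5:36 am-6:01 am, 7:06 am-7:31 am.
B \ A = 3:11 am-4:27 am, 4:34 am-4:43 am, 8:12 am-8:26 am, 9:01 am-11:38 am, 2:39 pm-3:52 pm.
Union of the two gives the symmetric difference.

3:11 am-4:27 am, 4:34 am-4:43 am, 5:36 am-6:01 am, 7:06 am-7:31 am, 8:12 am-8:26 am, 9:01 am-11:38 am, 2:39 pm-3:52 pm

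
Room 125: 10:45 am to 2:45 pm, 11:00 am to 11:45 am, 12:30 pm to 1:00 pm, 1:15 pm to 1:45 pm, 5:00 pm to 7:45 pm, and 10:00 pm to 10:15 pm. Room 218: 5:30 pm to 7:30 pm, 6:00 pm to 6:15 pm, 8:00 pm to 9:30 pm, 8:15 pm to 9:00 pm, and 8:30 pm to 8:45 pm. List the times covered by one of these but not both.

10:45 am–2:45 pm, 5:00 pm–5:30 pm, 7:30 pm–7:45 pm, 8:00 pm–9:30 pm, 10:00 pm–10:15 pm

Merge the first list: 10:45 am–2:45 pm, 5:00 pm–7:45 pm, 10:00 pm–10:15 pm.
Merge the second list: 5:30 pm–7:30 pm, 8:00 pm–9:30 pm.
A but not B: 10:45 am–2:45 pm, 5:00 pm–5:30 pm, 7:30 pm–7:45 pm, 10:00 pm–10:15 pm.
B but not A: 8:00 pm–9:30 pm.
Combining gives A △ B.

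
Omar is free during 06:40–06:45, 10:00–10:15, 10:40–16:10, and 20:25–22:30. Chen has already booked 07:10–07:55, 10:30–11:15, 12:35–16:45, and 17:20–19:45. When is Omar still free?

06:40–06:45 is untouched.
10:00–10:15 is untouched.
10:40–16:10 with B removed leaves 11:15–12:35.
20:25–22:30 is untouched.

06:40–06:45, 10:00–10:15, 11:15–12:35, 20:25–22:30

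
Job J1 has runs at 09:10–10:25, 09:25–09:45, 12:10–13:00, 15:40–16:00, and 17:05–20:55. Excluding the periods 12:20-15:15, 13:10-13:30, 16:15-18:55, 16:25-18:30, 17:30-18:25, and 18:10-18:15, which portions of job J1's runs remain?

09:10–10:25, 12:10–12:20, 15:40–16:00, 18:55–20:55

Merge the first list: 09:10–10:25, 12:10–13:00, 15:40–16:00, 17:05–20:55.
Merge the second list: 12:20–15:15, 16:15–18:55.
09:10–10:25: no B overlap → unchanged.
12:10–13:00 minus B → 12:10–12:20.
15:40–16:00: no B overlap → unchanged.
17:05–20:55 minus B → 18:55–20:55.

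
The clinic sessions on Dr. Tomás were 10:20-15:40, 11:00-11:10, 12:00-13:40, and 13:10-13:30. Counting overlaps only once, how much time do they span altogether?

5 h 20 min

Merged: 10:20–15:40.
Length: 5 h 20 min.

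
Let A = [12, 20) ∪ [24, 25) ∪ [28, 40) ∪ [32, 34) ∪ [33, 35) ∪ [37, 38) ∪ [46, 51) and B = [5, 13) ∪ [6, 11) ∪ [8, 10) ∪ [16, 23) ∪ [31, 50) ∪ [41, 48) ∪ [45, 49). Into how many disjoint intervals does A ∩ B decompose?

First set merges to [12, 20), [24, 25), [28, 40), [46, 51).
Second set merges to [5, 13), [16, 23), [31, 50).
A ∩ B = [12, 13), [16, 20), [31, 40), [46, 50).
That is 4 disjoint pieces.

4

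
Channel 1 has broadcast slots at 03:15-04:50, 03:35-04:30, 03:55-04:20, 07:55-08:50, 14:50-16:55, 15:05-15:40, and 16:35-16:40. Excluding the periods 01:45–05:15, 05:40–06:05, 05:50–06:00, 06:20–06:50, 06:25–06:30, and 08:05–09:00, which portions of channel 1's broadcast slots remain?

07:55–08:05, 14:50–16:55

First set merges to 03:15–04:50, 07:55–08:50, 14:50–16:55.
Second set merges to 01:45–05:15, 05:40–06:05, 06:20–06:50, 08:05–09:00.
03:15–04:50: fully covered by B → removed.
07:55–08:50 minus B → 07:55–08:05.
14:50–16:55: no B overlap → unchanged.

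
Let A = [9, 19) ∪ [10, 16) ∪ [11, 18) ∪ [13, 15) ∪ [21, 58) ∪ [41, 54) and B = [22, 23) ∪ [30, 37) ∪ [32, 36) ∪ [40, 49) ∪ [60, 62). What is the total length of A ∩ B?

17

A, merged: [9, 19), [21, 58).
B, merged: [22, 23), [30, 37), [40, 49), [60, 62).
A ∩ B = [22, 23), [30, 37), [40, 49).
Total: 1 + 7 + 9 = 17.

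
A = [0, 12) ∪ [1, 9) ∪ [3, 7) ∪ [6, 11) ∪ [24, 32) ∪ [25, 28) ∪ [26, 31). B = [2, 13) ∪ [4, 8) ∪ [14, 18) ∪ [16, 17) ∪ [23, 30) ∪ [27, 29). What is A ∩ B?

[2, 12) ∪ [24, 30)

A, merged: [0, 12), [24, 32).
B, merged: [2, 13), [14, 18), [23, 30).
[0, 12) overlaps B on [2, 12).
[24, 32) overlaps B on [24, 30).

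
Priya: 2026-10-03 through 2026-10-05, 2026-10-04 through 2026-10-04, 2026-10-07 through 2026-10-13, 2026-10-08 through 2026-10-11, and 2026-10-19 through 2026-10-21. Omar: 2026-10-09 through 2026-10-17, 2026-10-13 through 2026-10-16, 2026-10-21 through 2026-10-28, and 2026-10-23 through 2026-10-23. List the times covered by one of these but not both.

A, merged: 2026-10-03 through 2026-10-05, 2026-10-07 through 2026-10-13, 2026-10-19 through 2026-10-21.
B, merged: 2026-10-09 through 2026-10-17, 2026-10-21 through 2026-10-28.
A but not B: 2026-10-03 through 2026-10-05, 2026-10-07 through 2026-10-08, 2026-10-19 through 2026-10-20.
B but not A: 2026-10-14 through 2026-10-17, 2026-10-22 through 2026-10-28.
Combining gives A △ B.

2026-10-03 through 2026-10-05, 2026-10-07 through 2026-10-08, 2026-10-14 through 2026-10-17, 2026-10-19 through 2026-10-20, 2026-10-22 through 2026-10-28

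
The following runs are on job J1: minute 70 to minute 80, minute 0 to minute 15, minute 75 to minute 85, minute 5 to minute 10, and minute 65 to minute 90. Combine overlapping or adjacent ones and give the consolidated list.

minute 0 to minute 15, minute 65 to minute 90

Sort by start: minute 0 to minute 15, minute 5 to minute 10, minute 65 to minute 90, minute 70 to minute 80, minute 75 to minute 85.
minute 5 to minute 10 overlaps/touches minute 0 to minute 15 → extend to minute 0 to minute 15.
minute 65 to minute 90 is disjoint → start new block.
minute 70 to minute 80 overlaps/touches minute 65 to minute 90 → extend to minute 65 to minute 90.
minute 75 to minute 85 overlaps/touches minute 65 to minute 90 → extend to minute 65 to minute 90.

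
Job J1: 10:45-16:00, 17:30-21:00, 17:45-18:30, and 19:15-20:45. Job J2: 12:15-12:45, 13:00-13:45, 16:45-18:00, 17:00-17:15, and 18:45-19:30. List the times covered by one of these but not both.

10:45–12:15, 12:45–13:00, 13:45–16:00, 16:45–17:30, 18:00–18:45, 19:30–21:00

First set merges to 10:45–16:00, 17:30–21:00.
Second set merges to 12:15–12:45, 13:00–13:45, 16:45–18:00, 18:45–19:30.
A \ B = 10:45–12:15, 12:45–13:00, 13:45–16:00, 18:00–18:45, 19:30–21:00.
B \ A = 16:45–17:30.
Union of the two gives the symmetric difference.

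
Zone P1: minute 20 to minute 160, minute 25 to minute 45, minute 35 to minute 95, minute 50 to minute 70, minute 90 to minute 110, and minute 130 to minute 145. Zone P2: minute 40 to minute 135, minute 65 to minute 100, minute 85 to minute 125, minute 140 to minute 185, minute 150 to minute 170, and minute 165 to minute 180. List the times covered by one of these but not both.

Merge the first list: minute 20 to minute 160.
Merge the second list: minute 40 to minute 135, minute 140 to minute 185.
Only in the first: minute 20 to minute 40, minute 135 to minute 140.
Only in the second: minute 160 to minute 185.
Together these are the periods covered by exactly one.

minute 20 to minute 40, minute 135 to minute 140, minute 160 to minute 185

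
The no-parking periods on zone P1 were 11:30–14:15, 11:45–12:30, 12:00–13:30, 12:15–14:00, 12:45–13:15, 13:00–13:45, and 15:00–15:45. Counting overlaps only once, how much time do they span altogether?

3 h 30 min

Merged: 11:30–14:15, 15:00–15:45.
Lengths: 2 h 45 min + 45 min = 3 h 30 min.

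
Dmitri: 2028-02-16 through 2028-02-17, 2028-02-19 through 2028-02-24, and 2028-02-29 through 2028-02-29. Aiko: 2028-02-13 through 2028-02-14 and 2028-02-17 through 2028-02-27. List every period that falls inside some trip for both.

2028-02-16 through 2028-02-17 ∩ B → 2028-02-17 through 2028-02-17.
2028-02-19 through 2028-02-24 ∩ B → 2028-02-19 through 2028-02-24.
2028-02-29 through 2028-02-29 meets no B interval.

2028-02-17 through 2028-02-17, 2028-02-19 through 2028-02-24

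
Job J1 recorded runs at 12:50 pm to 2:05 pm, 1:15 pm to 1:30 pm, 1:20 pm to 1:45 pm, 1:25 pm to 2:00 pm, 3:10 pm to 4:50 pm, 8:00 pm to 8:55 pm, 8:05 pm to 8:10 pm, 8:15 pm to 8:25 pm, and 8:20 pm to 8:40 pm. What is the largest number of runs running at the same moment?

Sweep endpoints in order; track running count of active intervals.
Peak of 4 reached at 1:25 pm.

4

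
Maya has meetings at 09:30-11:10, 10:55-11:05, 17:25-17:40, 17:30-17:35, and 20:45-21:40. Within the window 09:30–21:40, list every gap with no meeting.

Covered (merged): 09:30–11:10, 17:25–17:40, 20:45–21:40.
Gaps within 09:30–21:40: 11:10–17:25, 17:40–20:45.

11:10–17:25, 17:40–20:45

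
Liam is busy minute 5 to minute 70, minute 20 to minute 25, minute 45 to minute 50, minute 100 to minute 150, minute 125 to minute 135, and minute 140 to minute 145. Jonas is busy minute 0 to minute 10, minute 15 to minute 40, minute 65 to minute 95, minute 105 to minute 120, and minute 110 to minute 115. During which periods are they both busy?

minute 5 to minute 10, minute 15 to minute 40, minute 65 to minute 70, minute 105 to minute 120

A, merged: minute 5 to minute 70, minute 100 to minute 150.
B, merged: minute 0 to minute 10, minute 15 to minute 40, minute 65 to minute 95, minute 105 to minute 120.
minute 5 to minute 70 meets the second set on minute 5 to minute 10, minute 15 to minute 40, minute 65 to minute 70.
minute 100 to minute 150 meets the second set on minute 105 to minute 120.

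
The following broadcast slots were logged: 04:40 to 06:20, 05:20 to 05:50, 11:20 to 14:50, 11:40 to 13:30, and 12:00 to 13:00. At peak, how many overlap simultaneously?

3

Walk the sorted start/end points keeping a running depth.
The depth first hits 3 at 12:00.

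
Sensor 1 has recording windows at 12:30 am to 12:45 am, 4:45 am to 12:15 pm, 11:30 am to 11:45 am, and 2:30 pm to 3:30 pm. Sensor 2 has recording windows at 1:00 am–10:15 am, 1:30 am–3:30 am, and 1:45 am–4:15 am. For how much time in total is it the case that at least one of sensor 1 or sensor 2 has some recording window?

12 h 30 min

First set merges to 12:30 am–12:45 am, 4:45 am–12:15 pm, 2:30 pm–3:30 pm.
Second set merges to 1:00 am–10:15 am.
A ∪ B = 12:30 am–12:45 am, 1:00 am–12:15 pm, 2:30 pm–3:30 pm.
Total: 15 min + 11 h 15 min + 1 h = 12 h 30 min.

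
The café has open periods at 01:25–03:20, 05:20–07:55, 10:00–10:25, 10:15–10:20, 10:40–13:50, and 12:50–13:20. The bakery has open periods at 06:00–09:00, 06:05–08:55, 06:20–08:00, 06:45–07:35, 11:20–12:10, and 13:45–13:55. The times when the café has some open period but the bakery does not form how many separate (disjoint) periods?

A, merged: 01:25–03:20, 05:20–07:55, 10:00–10:25, 10:40–13:50.
B, merged: 06:00–09:00, 11:20–12:10, 13:45–13:55.
A \ B = 01:25–03:20, 05:20–06:00, 10:00–10:25, 10:40–11:20, 12:10–13:45.
That is 5 disjoint pieces.

5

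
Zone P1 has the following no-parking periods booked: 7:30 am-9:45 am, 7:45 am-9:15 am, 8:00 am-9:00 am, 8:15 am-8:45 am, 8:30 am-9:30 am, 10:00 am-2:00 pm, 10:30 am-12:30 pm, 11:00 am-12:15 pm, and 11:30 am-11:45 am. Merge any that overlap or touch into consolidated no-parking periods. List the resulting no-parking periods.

7:30 am–9:45 am, 10:00 am–2:00 pm

7:45 am–9:15 am overlaps/touches 7:30 am–9:45 am → extend to 7:30 am–9:45 am.
8:00 am–9:00 am overlaps/touches 7:30 am–9:45 am → extend to 7:30 am–9:45 am.
8:15 am–8:45 am overlaps/touches 7:30 am–9:45 am → extend to 7:30 am–9:45 am.
8:30 am–9:30 am overlaps/touches 7:30 am–9:45 am → extend to 7:30 am–9:45 am.
10:00 am–2:00 pm is disjoint → start new block.
10:30 am–12:30 pm overlaps/touches 10:00 am–2:00 pm → extend to 10:00 am–2:00 pm.
11:00 am–12:15 pm overlaps/touches 10:00 am–2:00 pm → extend to 10:00 am–2:00 pm.
11:30 am–11:45 am overlaps/touches 10:00 am–2:00 pm → extend to 10:00 am–2:00 pm.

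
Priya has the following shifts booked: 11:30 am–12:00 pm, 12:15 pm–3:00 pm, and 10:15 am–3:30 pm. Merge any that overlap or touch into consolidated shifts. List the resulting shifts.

Sort by start: 10:15 am–3:30 pm, 11:30 am–12:00 pm, 12:15 pm–3:00 pm.
11:30 am–12:00 pm overlaps/touches 10:15 am–3:30 pm → extend to 10:15 am–3:30 pm.
12:15 pm–3:00 pm overlaps/touches 10:15 am–3:30 pm → extend to 10:15 am–3:30 pm.

10:15 am–3:30 pm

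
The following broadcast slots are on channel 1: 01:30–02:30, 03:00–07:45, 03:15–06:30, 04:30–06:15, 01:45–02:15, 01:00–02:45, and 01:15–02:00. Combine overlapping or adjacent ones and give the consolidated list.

01:00–02:45, 03:00–07:45

Sort by start: 01:00–02:45, 01:15–02:00, 01:30–02:30, 01:45–02:15, 03:00–07:45, 03:15–06:30, 04:30–06:15.
01:15–02:00 overlaps/touches 01:00–02:45 → extend to 01:00–02:45.
01:30–02:30 overlaps/touches 01:00–02:45 → extend to 01:00–02:45.
01:45–02:15 overlaps/touches 01:00–02:45 → extend to 01:00–02:45.
03:00–07:45 is disjoint → start new block.
03:15–06:30 overlaps/touches 03:00–07:45 → extend to 03:00–07:45.
04:30–06:15 overlaps/touches 03:00–07:45 → extend to 03:00–07:45.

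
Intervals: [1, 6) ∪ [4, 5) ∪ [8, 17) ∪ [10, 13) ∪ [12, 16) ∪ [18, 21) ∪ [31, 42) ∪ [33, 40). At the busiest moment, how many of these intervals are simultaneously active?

3

At 12, 3 of the intervals are simultaneously active.
No point has more.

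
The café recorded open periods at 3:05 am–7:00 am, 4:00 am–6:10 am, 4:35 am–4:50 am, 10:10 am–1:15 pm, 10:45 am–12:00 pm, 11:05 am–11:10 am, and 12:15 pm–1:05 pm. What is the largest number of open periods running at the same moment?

3

Walk the sorted start/end points keeping a running depth.
The depth first hits 3 at 4:35 am.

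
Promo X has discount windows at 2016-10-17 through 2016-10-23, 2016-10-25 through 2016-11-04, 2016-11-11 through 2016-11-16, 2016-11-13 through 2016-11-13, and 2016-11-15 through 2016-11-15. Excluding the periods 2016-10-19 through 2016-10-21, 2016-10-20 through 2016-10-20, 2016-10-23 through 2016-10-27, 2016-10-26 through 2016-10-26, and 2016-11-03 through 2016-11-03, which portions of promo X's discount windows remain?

First set merges to 2016-10-17 through 2016-10-23, 2016-10-25 through 2016-11-04, 2016-11-11 through 2016-11-16.
Second set merges to 2016-10-19 through 2016-10-21, 2016-10-23 through 2016-10-27, 2016-11-03 through 2016-11-03.
2016-10-17 through 2016-10-23 with B removed leaves 2016-10-17 through 2016-10-18, 2016-10-22 through 2016-10-22.
2016-10-25 through 2016-11-04 with B removed leaves 2016-10-28 through 2016-11-02, 2016-11-04 through 2016-11-04.
2016-11-11 through 2016-11-16 is untouched.

2016-10-17 through 2016-10-18, 2016-10-22 through 2016-10-22, 2016-10-28 through 2016-11-02, 2016-11-04 through 2016-11-04, 2016-11-11 through 2016-11-16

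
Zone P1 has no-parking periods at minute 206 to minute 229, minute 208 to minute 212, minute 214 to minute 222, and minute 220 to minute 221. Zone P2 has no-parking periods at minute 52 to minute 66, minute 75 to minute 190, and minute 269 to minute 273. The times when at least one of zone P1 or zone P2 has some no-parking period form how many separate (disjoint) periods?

A, merged: minute 206 to minute 229.
A ∪ B = minute 52 to minute 66, minute 75 to minute 190, minute 206 to minute 229, minute 269 to minute 273.
That is 4 disjoint pieces.

4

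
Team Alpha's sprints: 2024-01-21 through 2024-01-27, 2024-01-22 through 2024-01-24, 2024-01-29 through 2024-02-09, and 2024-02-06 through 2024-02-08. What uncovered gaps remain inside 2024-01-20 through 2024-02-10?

2024-01-20 through 2024-01-20, 2024-01-28 through 2024-01-28, 2024-02-10 through 2024-02-10

The merged coverage is 2024-01-21 through 2024-01-27, 2024-01-29 through 2024-02-09.
Uncovered inside 2024-01-20 through 2024-02-10: 2024-01-20 through 2024-01-20, 2024-01-28 through 2024-01-28, 2024-02-10 through 2024-02-10.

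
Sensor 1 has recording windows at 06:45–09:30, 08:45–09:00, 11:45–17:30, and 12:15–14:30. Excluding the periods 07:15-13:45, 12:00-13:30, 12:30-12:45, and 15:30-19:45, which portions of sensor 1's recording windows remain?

06:45-07:15, 13:45-15:30

Merge the first list: 06:45-09:30, 11:45-17:30.
Merge the second list: 07:15-13:45, 15:30-19:45.
06:45-09:30 \ B = 06:45-07:15.
11:45-17:30 \ B = 13:45-15:30.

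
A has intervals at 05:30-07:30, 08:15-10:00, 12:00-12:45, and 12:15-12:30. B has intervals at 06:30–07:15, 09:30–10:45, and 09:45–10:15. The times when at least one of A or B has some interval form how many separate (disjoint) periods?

3

First set merges to 05:30–07:30, 08:15–10:00, 12:00–12:45.
Second set merges to 06:30–07:15, 09:30–10:45.
A ∪ B = 05:30–07:30, 08:15–10:45, 12:00–12:45.
That is 3 disjoint pieces.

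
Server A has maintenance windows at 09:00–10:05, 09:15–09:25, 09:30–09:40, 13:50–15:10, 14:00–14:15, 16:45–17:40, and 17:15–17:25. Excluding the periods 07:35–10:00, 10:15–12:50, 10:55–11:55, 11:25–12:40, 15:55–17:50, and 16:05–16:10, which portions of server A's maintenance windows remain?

First set merges to 09:00–10:05, 13:50–15:10, 16:45–17:40.
Second set merges to 07:35–10:00, 10:15–12:50, 15:55–17:50.
09:00–10:05 with B removed leaves 10:00–10:05.
13:50–15:10 is untouched.
16:45–17:40 lies entirely inside B → drops out.

10:00–10:05, 13:50–15:10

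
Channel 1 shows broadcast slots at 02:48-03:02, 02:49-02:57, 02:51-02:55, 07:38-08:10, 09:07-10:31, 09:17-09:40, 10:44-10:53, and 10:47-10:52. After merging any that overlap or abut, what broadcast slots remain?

02:48–03:02, 07:38–08:10, 09:07–10:31, 10:44–10:53

02:49–02:57 overlaps/touches 02:48–03:02 → extend to 02:48–03:02.
02:51–02:55 overlaps/touches 02:48–03:02 → extend to 02:48–03:02.
07:38–08:10 is disjoint → start new block.
09:07–10:31 is disjoint → start new block.
09:17–09:40 overlaps/touches 09:07–10:31 → extend to 09:07–10:31.
10:44–10:53 is disjoint → start new block.
10:47–10:52 overlaps/touches 10:44–10:53 → extend to 10:44–10:53.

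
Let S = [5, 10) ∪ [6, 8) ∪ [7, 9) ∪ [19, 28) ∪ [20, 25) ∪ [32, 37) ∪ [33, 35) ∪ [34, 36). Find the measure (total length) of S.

19

Merged: [5, 10), [19, 28), [32, 37).
Lengths: 5 + 9 + 5 = 19.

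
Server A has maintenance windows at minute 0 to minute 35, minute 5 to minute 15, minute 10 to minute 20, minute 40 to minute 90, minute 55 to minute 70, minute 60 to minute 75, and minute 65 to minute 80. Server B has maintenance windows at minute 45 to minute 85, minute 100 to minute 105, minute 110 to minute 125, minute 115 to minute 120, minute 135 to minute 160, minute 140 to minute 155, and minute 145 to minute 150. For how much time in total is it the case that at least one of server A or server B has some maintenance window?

A, merged: minute 0 to minute 35, minute 40 to minute 90.
B, merged: minute 45 to minute 85, minute 100 to minute 105, minute 110 to minute 125, minute 135 to minute 160.
A ∪ B = minute 0 to minute 35, minute 40 to minute 90, minute 100 to minute 105, minute 110 to minute 125, minute 135 to minute 160.
Total: 35 minutes + 50 minutes + 5 minutes + 15 minutes + 25 minutes = 130 minutes.

130 minutes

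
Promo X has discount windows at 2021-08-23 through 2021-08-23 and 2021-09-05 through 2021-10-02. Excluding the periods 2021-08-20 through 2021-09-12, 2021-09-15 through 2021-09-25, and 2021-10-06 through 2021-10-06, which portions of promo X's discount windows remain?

2021-08-23 through 2021-08-23: fully covered by B → removed.
2021-09-05 through 2021-10-02 minus B → 2021-09-13 through 2021-09-14, 2021-09-26 through 2021-10-02.

2021-09-13 through 2021-09-14, 2021-09-26 through 2021-10-02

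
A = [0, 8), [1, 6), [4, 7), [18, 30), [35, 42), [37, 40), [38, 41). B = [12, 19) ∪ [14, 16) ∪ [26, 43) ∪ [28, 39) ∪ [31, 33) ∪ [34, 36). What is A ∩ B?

First set merges to [0, 8), [18, 30), [35, 42).
Second set merges to [12, 19), [26, 43).
[0, 8) falls entirely outside B.
[18, 30) overlaps B on [18, 19), [26, 30).
[35, 42) overlaps B on [35, 42).

[18, 19) ∪ [26, 30) ∪ [35, 42)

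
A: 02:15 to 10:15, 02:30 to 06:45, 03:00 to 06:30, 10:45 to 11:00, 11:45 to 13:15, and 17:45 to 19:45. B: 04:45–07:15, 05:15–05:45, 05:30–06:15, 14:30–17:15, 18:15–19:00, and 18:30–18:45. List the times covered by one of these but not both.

Merge the first list: 02:15–10:15, 10:45–11:00, 11:45–13:15, 17:45–19:45.
Merge the second list: 04:45–07:15, 14:30–17:15, 18:15–19:00.
Only in the first: 02:15–04:45, 07:15–10:15, 10:45–11:00, 11:45–13:15, 17:45–18:15, 19:00–19:45.
Only in the second: 14:30–17:15.
Together these are the periods covered by exactly one.

02:15–04:45, 07:15–10:15, 10:45–11:00, 11:45–13:15, 14:30–17:15, 17:45–18:15, 19:00–19:45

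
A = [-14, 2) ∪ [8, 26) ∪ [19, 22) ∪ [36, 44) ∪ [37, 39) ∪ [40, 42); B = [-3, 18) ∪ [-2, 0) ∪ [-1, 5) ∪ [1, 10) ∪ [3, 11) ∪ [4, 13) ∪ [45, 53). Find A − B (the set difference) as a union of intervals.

[-14, -3) ∪ [18, 26) ∪ [36, 44)

A, merged: [-14, 2), [8, 26), [36, 44).
B, merged: [-3, 18), [45, 53).
[-14, 2) minus B → [-14, -3).
[8, 26) minus B → [18, 26).
[36, 44): no B overlap → unchanged.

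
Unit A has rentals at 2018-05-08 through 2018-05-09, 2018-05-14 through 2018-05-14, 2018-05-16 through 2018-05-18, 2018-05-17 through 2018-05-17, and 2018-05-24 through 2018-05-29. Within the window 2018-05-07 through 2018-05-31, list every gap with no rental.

The merged coverage is 2018-05-08 through 2018-05-09, 2018-05-14 through 2018-05-14, 2018-05-16 through 2018-05-18, 2018-05-24 through 2018-05-29.
Complement within 2018-05-07 through 2018-05-31: 2018-05-07 through 2018-05-07, 2018-05-10 through 2018-05-13, 2018-05-15 through 2018-05-15, 2018-05-19 through 2018-05-23, 2018-05-30 through 2018-05-31.

2018-05-07 through 2018-05-07, 2018-05-10 through 2018-05-13, 2018-05-15 through 2018-05-15, 2018-05-19 through 2018-05-23, 2018-05-30 through 2018-05-31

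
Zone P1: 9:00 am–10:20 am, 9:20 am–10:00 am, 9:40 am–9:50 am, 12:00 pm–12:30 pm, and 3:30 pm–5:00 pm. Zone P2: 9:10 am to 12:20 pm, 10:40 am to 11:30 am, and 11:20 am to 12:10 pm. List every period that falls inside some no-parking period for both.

A, merged: 9:00 am-10:20 am, 12:00 pm-12:30 pm, 3:30 pm-5:00 pm.
B, merged: 9:10 am-12:20 pm.
9:00 am-10:20 am meets the second set on 9:10 am-10:20 am.
12:00 pm-12:30 pm meets the second set on 12:00 pm-12:20 pm.
3:30 pm-5:00 pm: no overlap with the second set.

9:10 am-10:20 am, 12:00 pm-12:20 pm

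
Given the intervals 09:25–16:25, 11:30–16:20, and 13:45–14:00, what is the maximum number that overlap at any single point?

Sweep endpoints in order; track running count of active intervals.
Peak of 3 reached at 13:45.

3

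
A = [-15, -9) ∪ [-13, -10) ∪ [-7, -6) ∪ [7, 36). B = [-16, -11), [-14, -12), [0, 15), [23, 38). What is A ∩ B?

[-15, -11) ∪ [7, 15) ∪ [23, 36)

Merge the first list: [-15, -9), [-7, -6), [7, 36).
Merge the second list: [-16, -11), [0, 15), [23, 38).
[-15, -9) ∩ B → [-15, -11).
[-7, -6) meets no B interval.
[7, 36) ∩ B → [7, 15), [23, 36).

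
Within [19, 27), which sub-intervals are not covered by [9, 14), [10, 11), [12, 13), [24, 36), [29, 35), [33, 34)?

[19, 24)

After merging, the occupied span is [9, 14), [24, 36).
Complement within [19, 27): [19, 24).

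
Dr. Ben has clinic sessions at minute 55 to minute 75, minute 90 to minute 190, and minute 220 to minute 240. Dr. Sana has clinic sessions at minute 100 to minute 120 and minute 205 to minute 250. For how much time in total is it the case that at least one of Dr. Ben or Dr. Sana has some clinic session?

165 minutes

A ∪ B = minute 55 to minute 75, minute 90 to minute 190, minute 205 to minute 250.
Total: 20 minutes + 100 minutes + 45 minutes = 165 minutes.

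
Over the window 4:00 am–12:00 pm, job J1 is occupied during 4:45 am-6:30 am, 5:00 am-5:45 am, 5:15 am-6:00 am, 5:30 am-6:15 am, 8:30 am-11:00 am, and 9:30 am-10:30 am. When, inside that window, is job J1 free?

After merging, the occupied span is 4:45 am–6:30 am, 8:30 am–11:00 am.
Gaps within 4:00 am–12:00 pm: 4:00 am–4:45 am, 6:30 am–8:30 am, 11:00 am–12:00 pm.

4:00 am–4:45 am, 6:30 am–8:30 am, 11:00 am–12:00 pm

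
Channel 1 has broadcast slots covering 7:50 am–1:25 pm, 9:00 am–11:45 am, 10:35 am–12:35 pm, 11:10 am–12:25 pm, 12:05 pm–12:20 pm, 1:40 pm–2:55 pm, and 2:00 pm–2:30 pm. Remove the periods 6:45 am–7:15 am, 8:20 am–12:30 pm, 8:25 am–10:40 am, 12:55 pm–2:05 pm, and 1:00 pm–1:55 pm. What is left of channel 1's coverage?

Merge the first list: 7:50 am–1:25 pm, 1:40 pm–2:55 pm.
Merge the second list: 6:45 am–7:15 am, 8:20 am–12:30 pm, 12:55 pm–2:05 pm.
7:50 am–1:25 pm \ B = 7:50 am–8:20 am, 12:30 pm–12:55 pm.
1:40 pm–2:55 pm \ B = 2:05 pm–2:55 pm.

7:50 am–8:20 am, 12:30 pm–12:55 pm, 2:05 pm–2:55 pm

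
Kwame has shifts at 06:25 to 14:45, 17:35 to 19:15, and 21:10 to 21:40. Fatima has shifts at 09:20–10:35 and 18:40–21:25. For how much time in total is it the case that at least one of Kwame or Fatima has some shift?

A ∪ B = 06:25–14:45, 17:35–21:40.
Total: 8 h 20 min + 4 h 5 min = 12 h 25 min.

12 h 25 min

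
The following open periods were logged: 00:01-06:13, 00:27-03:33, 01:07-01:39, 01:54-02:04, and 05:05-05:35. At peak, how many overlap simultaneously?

Walk the sorted start/end points keeping a running depth.
The depth first hits 3 at 01:07.

3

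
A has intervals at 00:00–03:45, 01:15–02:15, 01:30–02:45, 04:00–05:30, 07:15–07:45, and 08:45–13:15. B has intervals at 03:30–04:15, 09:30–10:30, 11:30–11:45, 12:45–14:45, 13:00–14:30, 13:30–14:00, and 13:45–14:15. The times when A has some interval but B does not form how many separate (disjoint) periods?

6

A, merged: 00:00–03:45, 04:00–05:30, 07:15–07:45, 08:45–13:15.
B, merged: 03:30–04:15, 09:30–10:30, 11:30–11:45, 12:45–14:45.
A \ B = 00:00–03:30, 04:15–05:30, 07:15–07:45, 08:45–09:30, 10:30–11:30, 11:45–12:45.
That is 6 disjoint pieces.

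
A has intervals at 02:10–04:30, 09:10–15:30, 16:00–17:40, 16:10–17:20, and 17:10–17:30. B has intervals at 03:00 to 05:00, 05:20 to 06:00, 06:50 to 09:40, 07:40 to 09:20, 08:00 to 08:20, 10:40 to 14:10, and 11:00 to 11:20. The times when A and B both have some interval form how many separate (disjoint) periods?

A, merged: 02:10–04:30, 09:10–15:30, 16:00–17:40.
B, merged: 03:00–05:00, 05:20–06:00, 06:50–09:40, 10:40–14:10.
A ∩ B = 03:00–04:30, 09:10–09:40, 10:40–14:10.
That is 3 disjoint pieces.

3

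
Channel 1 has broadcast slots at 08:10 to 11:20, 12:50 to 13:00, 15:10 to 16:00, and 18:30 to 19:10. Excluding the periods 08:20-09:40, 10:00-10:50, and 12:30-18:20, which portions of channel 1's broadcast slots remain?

08:10–08:20, 09:40–10:00, 10:50–11:20, 18:30–19:10

08:10–11:20 \ B = 08:10–08:20, 09:40–10:00, 10:50–11:20.
12:50–13:00: entirely removed.
15:10–16:00: entirely removed.
18:30–19:10: nothing removed.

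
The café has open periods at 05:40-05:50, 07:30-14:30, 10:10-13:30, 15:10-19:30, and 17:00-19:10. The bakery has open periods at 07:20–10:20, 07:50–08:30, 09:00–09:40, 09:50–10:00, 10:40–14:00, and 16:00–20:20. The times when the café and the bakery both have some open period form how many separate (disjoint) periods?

First set merges to 05:40–05:50, 07:30–14:30, 15:10–19:30.
Second set merges to 07:20–10:20, 10:40–14:00, 16:00–20:20.
A ∩ B = 07:30–10:20, 10:40–14:00, 16:00–19:30.
That is 3 disjoint pieces.

3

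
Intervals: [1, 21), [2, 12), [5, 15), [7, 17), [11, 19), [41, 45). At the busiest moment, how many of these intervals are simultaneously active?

Walk the sorted start/end points keeping a running depth.
The depth first hits 5 at 11.

5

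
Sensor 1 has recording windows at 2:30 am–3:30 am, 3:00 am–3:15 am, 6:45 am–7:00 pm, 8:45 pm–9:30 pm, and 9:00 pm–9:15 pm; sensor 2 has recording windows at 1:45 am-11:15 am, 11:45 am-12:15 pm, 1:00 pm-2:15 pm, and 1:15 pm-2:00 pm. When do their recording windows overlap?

2:30 am-3:30 am, 6:45 am-11:15 am, 11:45 am-12:15 pm, 1:00 pm-2:15 pm

First set merges to 2:30 am-3:30 am, 6:45 am-7:00 pm, 8:45 pm-9:30 pm.
Second set merges to 1:45 am-11:15 am, 11:45 am-12:15 pm, 1:00 pm-2:15 pm.
2:30 am-3:30 am overlaps B on 2:30 am-3:30 am.
6:45 am-7:00 pm overlaps B on 6:45 am-11:15 am, 11:45 am-12:15 pm, 1:00 pm-2:15 pm.
8:45 pm-9:30 pm falls entirely outside B.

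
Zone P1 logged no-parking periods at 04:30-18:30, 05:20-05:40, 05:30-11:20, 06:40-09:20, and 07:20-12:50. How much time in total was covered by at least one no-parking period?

Merged: 04:30-18:30.
Length: 14 h.

14 h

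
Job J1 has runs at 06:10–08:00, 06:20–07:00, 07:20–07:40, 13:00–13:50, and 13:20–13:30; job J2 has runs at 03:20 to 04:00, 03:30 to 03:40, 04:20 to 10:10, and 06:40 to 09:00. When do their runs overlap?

First set merges to 06:10-08:00, 13:00-13:50.
Second set merges to 03:20-04:00, 04:20-10:10.
06:10-08:00 ∩ B → 06:10-08:00.
13:00-13:50 meets no B interval.

06:10-08:00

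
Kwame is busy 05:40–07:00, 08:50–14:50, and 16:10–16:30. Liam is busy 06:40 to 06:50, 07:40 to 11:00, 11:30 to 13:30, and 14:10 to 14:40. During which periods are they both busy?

05:40–07:00 ∩ B → 06:40–06:50.
08:50–14:50 ∩ B → 08:50–11:00, 11:30–13:30, 14:10–14:40.
16:10–16:30 meets no B interval.

06:40–06:50, 08:50–11:00, 11:30–13:30, 14:10–14:40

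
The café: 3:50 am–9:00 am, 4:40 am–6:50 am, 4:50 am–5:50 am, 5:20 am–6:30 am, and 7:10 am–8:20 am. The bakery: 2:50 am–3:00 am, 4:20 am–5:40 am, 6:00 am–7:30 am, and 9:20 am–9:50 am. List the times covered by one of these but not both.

2:50 am–3:00 am, 3:50 am–4:20 am, 5:40 am–6:00 am, 7:30 am–9:00 am, 9:20 am–9:50 am

A, merged: 3:50 am–9:00 am.
A but not B: 3:50 am–4:20 am, 5:40 am–6:00 am, 7:30 am–9:00 am.
B but not A: 2:50 am–3:00 am, 9:20 am–9:50 am.
Combining gives A △ B.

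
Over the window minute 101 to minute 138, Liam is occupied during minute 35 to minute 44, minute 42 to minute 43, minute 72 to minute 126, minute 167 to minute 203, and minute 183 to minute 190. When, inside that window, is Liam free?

minute 126 to minute 138

After merging, the occupied span is minute 35 to minute 44, minute 72 to minute 126, minute 167 to minute 203.
Complement within minute 101 to minute 138: minute 126 to minute 138.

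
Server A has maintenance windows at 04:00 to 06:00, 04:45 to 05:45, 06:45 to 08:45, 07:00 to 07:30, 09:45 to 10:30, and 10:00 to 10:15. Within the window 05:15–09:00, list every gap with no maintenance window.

06:00-06:45, 08:45-09:00

Covered (merged): 04:00-06:00, 06:45-08:45, 09:45-10:30.
Gaps within 05:15-09:00: 06:00-06:45, 08:45-09:00.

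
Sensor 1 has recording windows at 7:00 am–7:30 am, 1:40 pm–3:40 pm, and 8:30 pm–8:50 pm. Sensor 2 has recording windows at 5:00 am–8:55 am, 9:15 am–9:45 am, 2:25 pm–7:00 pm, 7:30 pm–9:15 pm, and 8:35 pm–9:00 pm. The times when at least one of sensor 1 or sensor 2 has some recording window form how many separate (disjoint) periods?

Merge the second list: 5:00 am–8:55 am, 9:15 am–9:45 am, 2:25 pm–7:00 pm, 7:30 pm–9:15 pm.
A ∪ B = 5:00 am–8:55 am, 9:15 am–9:45 am, 1:40 pm–7:00 pm, 7:30 pm–9:15 pm.
That is 4 disjoint pieces.

4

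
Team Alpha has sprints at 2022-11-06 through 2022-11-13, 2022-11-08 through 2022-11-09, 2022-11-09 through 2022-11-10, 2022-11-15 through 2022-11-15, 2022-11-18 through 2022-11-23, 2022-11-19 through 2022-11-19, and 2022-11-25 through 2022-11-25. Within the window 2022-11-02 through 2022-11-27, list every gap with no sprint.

2022-11-02 through 2022-11-05, 2022-11-14 through 2022-11-14, 2022-11-16 through 2022-11-17, 2022-11-24 through 2022-11-24, 2022-11-26 through 2022-11-27

Covered (merged): 2022-11-06 through 2022-11-13, 2022-11-15 through 2022-11-15, 2022-11-18 through 2022-11-23, 2022-11-25 through 2022-11-25.
Uncovered inside 2022-11-02 through 2022-11-27: 2022-11-02 through 2022-11-05, 2022-11-14 through 2022-11-14, 2022-11-16 through 2022-11-17, 2022-11-24 through 2022-11-24, 2022-11-26 through 2022-11-27.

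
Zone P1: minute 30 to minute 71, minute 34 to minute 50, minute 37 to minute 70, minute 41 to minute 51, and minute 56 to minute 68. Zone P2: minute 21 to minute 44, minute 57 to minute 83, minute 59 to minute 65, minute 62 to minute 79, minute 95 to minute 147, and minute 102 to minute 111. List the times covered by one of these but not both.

Merge the first list: minute 30 to minute 71.
Merge the second list: minute 21 to minute 44, minute 57 to minute 83, minute 95 to minute 147.
A but not B: minute 44 to minute 57.
B but not A: minute 21 to minute 30, minute 71 to minute 83, minute 95 to minute 147.
Combining gives A △ B.

minute 21 to minute 30, minute 44 to minute 57, minute 71 to minute 83, minute 95 to minute 147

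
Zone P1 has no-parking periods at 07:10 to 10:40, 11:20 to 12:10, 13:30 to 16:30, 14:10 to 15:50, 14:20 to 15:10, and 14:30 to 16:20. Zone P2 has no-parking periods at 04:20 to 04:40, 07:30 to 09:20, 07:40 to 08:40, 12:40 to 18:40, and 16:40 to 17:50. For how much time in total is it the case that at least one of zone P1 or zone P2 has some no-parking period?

10 h 40 min

A, merged: 07:10-10:40, 11:20-12:10, 13:30-16:30.
B, merged: 04:20-04:40, 07:30-09:20, 12:40-18:40.
A ∪ B = 04:20-04:40, 07:10-10:40, 11:20-12:10, 12:40-18:40.
Total: 20 min + 3 h 30 min + 50 min + 6 h = 10 h 40 min.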